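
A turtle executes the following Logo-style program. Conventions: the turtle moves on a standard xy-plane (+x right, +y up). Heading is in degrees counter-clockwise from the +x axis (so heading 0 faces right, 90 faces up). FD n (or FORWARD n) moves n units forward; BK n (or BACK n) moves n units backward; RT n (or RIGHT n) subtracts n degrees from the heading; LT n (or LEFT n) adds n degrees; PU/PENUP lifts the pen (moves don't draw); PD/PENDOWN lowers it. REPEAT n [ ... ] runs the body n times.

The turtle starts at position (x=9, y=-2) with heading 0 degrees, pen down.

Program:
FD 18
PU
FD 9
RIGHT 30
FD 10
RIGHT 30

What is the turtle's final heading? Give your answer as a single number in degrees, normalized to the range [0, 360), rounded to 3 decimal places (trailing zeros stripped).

Answer: 300

Derivation:
Executing turtle program step by step:
Start: pos=(9,-2), heading=0, pen down
FD 18: (9,-2) -> (27,-2) [heading=0, draw]
PU: pen up
FD 9: (27,-2) -> (36,-2) [heading=0, move]
RT 30: heading 0 -> 330
FD 10: (36,-2) -> (44.66,-7) [heading=330, move]
RT 30: heading 330 -> 300
Final: pos=(44.66,-7), heading=300, 1 segment(s) drawn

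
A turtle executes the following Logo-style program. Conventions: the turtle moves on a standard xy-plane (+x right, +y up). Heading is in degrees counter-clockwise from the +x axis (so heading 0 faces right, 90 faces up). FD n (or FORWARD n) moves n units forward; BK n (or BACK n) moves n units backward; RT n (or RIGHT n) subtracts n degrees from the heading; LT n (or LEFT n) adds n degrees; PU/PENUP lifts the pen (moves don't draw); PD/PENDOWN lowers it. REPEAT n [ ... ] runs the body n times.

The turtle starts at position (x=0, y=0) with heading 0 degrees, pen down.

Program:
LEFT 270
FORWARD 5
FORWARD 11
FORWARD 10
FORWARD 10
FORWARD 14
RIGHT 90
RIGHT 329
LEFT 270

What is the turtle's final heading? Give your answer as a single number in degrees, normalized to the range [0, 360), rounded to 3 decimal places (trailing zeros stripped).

Answer: 121

Derivation:
Executing turtle program step by step:
Start: pos=(0,0), heading=0, pen down
LT 270: heading 0 -> 270
FD 5: (0,0) -> (0,-5) [heading=270, draw]
FD 11: (0,-5) -> (0,-16) [heading=270, draw]
FD 10: (0,-16) -> (0,-26) [heading=270, draw]
FD 10: (0,-26) -> (0,-36) [heading=270, draw]
FD 14: (0,-36) -> (0,-50) [heading=270, draw]
RT 90: heading 270 -> 180
RT 329: heading 180 -> 211
LT 270: heading 211 -> 121
Final: pos=(0,-50), heading=121, 5 segment(s) drawn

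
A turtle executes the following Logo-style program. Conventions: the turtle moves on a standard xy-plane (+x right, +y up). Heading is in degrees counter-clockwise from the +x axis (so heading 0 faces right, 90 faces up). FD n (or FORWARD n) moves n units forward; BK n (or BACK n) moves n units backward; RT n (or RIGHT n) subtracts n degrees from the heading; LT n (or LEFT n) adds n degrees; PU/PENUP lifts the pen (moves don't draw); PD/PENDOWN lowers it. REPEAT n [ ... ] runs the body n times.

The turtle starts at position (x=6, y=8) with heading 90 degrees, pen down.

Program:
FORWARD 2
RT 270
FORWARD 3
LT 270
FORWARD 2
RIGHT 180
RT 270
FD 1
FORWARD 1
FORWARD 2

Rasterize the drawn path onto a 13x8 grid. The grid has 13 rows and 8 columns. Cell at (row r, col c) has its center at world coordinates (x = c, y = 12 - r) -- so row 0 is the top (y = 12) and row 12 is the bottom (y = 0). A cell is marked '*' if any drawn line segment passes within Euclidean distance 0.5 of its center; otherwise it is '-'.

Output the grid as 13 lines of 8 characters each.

Answer: ---*****
---*----
---****-
------*-
------*-
--------
--------
--------
--------
--------
--------
--------
--------

Derivation:
Segment 0: (6,8) -> (6,10)
Segment 1: (6,10) -> (3,10)
Segment 2: (3,10) -> (3,12)
Segment 3: (3,12) -> (4,12)
Segment 4: (4,12) -> (5,12)
Segment 5: (5,12) -> (7,12)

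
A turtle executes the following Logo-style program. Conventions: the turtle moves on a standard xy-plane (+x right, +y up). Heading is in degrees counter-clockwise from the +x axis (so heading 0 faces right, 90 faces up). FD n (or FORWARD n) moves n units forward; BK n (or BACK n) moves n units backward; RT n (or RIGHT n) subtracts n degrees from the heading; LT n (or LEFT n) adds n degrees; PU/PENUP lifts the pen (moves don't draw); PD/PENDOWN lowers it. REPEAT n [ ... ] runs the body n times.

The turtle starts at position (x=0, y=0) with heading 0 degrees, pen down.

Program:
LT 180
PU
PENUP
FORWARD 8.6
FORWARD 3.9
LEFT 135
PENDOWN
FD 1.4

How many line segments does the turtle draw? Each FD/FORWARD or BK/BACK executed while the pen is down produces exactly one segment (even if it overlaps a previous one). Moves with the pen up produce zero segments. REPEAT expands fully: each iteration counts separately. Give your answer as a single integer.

Answer: 1

Derivation:
Executing turtle program step by step:
Start: pos=(0,0), heading=0, pen down
LT 180: heading 0 -> 180
PU: pen up
PU: pen up
FD 8.6: (0,0) -> (-8.6,0) [heading=180, move]
FD 3.9: (-8.6,0) -> (-12.5,0) [heading=180, move]
LT 135: heading 180 -> 315
PD: pen down
FD 1.4: (-12.5,0) -> (-11.51,-0.99) [heading=315, draw]
Final: pos=(-11.51,-0.99), heading=315, 1 segment(s) drawn
Segments drawn: 1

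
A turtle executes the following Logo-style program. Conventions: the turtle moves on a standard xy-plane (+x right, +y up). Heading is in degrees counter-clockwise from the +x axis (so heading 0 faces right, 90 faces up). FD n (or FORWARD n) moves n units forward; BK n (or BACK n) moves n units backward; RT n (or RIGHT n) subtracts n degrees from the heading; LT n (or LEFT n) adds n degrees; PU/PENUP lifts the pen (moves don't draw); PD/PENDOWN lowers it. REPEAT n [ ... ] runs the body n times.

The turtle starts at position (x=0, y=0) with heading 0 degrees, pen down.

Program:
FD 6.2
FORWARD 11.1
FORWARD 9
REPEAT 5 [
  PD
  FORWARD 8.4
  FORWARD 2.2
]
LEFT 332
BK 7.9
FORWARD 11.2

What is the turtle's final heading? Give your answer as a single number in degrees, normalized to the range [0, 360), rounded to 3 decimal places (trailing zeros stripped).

Answer: 332

Derivation:
Executing turtle program step by step:
Start: pos=(0,0), heading=0, pen down
FD 6.2: (0,0) -> (6.2,0) [heading=0, draw]
FD 11.1: (6.2,0) -> (17.3,0) [heading=0, draw]
FD 9: (17.3,0) -> (26.3,0) [heading=0, draw]
REPEAT 5 [
  -- iteration 1/5 --
  PD: pen down
  FD 8.4: (26.3,0) -> (34.7,0) [heading=0, draw]
  FD 2.2: (34.7,0) -> (36.9,0) [heading=0, draw]
  -- iteration 2/5 --
  PD: pen down
  FD 8.4: (36.9,0) -> (45.3,0) [heading=0, draw]
  FD 2.2: (45.3,0) -> (47.5,0) [heading=0, draw]
  -- iteration 3/5 --
  PD: pen down
  FD 8.4: (47.5,0) -> (55.9,0) [heading=0, draw]
  FD 2.2: (55.9,0) -> (58.1,0) [heading=0, draw]
  -- iteration 4/5 --
  PD: pen down
  FD 8.4: (58.1,0) -> (66.5,0) [heading=0, draw]
  FD 2.2: (66.5,0) -> (68.7,0) [heading=0, draw]
  -- iteration 5/5 --
  PD: pen down
  FD 8.4: (68.7,0) -> (77.1,0) [heading=0, draw]
  FD 2.2: (77.1,0) -> (79.3,0) [heading=0, draw]
]
LT 332: heading 0 -> 332
BK 7.9: (79.3,0) -> (72.325,3.709) [heading=332, draw]
FD 11.2: (72.325,3.709) -> (82.214,-1.549) [heading=332, draw]
Final: pos=(82.214,-1.549), heading=332, 15 segment(s) drawn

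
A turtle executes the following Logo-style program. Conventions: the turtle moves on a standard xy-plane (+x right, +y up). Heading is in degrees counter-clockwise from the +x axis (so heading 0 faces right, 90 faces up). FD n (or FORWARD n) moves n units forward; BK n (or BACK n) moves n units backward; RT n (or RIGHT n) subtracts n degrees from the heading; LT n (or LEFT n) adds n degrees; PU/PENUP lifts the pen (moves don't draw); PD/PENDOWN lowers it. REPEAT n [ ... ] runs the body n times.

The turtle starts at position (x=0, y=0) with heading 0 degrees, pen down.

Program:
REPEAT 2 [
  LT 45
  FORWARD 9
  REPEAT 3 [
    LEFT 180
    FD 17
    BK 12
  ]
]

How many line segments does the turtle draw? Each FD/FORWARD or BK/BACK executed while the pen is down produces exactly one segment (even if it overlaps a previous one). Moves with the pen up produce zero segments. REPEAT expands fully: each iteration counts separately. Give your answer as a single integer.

Executing turtle program step by step:
Start: pos=(0,0), heading=0, pen down
REPEAT 2 [
  -- iteration 1/2 --
  LT 45: heading 0 -> 45
  FD 9: (0,0) -> (6.364,6.364) [heading=45, draw]
  REPEAT 3 [
    -- iteration 1/3 --
    LT 180: heading 45 -> 225
    FD 17: (6.364,6.364) -> (-5.657,-5.657) [heading=225, draw]
    BK 12: (-5.657,-5.657) -> (2.828,2.828) [heading=225, draw]
    -- iteration 2/3 --
    LT 180: heading 225 -> 45
    FD 17: (2.828,2.828) -> (14.849,14.849) [heading=45, draw]
    BK 12: (14.849,14.849) -> (6.364,6.364) [heading=45, draw]
    -- iteration 3/3 --
    LT 180: heading 45 -> 225
    FD 17: (6.364,6.364) -> (-5.657,-5.657) [heading=225, draw]
    BK 12: (-5.657,-5.657) -> (2.828,2.828) [heading=225, draw]
  ]
  -- iteration 2/2 --
  LT 45: heading 225 -> 270
  FD 9: (2.828,2.828) -> (2.828,-6.172) [heading=270, draw]
  REPEAT 3 [
    -- iteration 1/3 --
    LT 180: heading 270 -> 90
    FD 17: (2.828,-6.172) -> (2.828,10.828) [heading=90, draw]
    BK 12: (2.828,10.828) -> (2.828,-1.172) [heading=90, draw]
    -- iteration 2/3 --
    LT 180: heading 90 -> 270
    FD 17: (2.828,-1.172) -> (2.828,-18.172) [heading=270, draw]
    BK 12: (2.828,-18.172) -> (2.828,-6.172) [heading=270, draw]
    -- iteration 3/3 --
    LT 180: heading 270 -> 90
    FD 17: (2.828,-6.172) -> (2.828,10.828) [heading=90, draw]
    BK 12: (2.828,10.828) -> (2.828,-1.172) [heading=90, draw]
  ]
]
Final: pos=(2.828,-1.172), heading=90, 14 segment(s) drawn
Segments drawn: 14

Answer: 14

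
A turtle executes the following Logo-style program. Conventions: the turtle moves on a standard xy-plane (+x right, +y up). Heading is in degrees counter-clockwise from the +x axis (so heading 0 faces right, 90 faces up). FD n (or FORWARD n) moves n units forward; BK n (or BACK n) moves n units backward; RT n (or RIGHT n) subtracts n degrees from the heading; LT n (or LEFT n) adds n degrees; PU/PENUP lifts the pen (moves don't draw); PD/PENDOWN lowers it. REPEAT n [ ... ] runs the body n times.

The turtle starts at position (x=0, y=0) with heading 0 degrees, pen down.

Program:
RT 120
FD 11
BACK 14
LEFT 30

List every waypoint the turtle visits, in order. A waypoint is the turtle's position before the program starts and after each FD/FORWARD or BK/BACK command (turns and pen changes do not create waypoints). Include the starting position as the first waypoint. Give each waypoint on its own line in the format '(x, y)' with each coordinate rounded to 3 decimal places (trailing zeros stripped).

Answer: (0, 0)
(-5.5, -9.526)
(1.5, 2.598)

Derivation:
Executing turtle program step by step:
Start: pos=(0,0), heading=0, pen down
RT 120: heading 0 -> 240
FD 11: (0,0) -> (-5.5,-9.526) [heading=240, draw]
BK 14: (-5.5,-9.526) -> (1.5,2.598) [heading=240, draw]
LT 30: heading 240 -> 270
Final: pos=(1.5,2.598), heading=270, 2 segment(s) drawn
Waypoints (3 total):
(0, 0)
(-5.5, -9.526)
(1.5, 2.598)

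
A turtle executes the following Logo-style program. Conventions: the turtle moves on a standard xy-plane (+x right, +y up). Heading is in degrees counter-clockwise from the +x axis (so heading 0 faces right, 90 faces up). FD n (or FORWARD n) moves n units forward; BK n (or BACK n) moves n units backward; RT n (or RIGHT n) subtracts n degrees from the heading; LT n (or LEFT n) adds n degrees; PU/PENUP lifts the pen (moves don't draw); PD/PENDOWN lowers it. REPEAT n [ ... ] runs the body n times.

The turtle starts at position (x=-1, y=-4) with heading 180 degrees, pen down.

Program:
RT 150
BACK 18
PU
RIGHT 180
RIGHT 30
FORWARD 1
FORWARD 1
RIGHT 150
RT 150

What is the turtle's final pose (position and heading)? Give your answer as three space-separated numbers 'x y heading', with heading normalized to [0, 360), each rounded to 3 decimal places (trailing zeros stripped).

Answer: -18.588 -13 240

Derivation:
Executing turtle program step by step:
Start: pos=(-1,-4), heading=180, pen down
RT 150: heading 180 -> 30
BK 18: (-1,-4) -> (-16.588,-13) [heading=30, draw]
PU: pen up
RT 180: heading 30 -> 210
RT 30: heading 210 -> 180
FD 1: (-16.588,-13) -> (-17.588,-13) [heading=180, move]
FD 1: (-17.588,-13) -> (-18.588,-13) [heading=180, move]
RT 150: heading 180 -> 30
RT 150: heading 30 -> 240
Final: pos=(-18.588,-13), heading=240, 1 segment(s) drawn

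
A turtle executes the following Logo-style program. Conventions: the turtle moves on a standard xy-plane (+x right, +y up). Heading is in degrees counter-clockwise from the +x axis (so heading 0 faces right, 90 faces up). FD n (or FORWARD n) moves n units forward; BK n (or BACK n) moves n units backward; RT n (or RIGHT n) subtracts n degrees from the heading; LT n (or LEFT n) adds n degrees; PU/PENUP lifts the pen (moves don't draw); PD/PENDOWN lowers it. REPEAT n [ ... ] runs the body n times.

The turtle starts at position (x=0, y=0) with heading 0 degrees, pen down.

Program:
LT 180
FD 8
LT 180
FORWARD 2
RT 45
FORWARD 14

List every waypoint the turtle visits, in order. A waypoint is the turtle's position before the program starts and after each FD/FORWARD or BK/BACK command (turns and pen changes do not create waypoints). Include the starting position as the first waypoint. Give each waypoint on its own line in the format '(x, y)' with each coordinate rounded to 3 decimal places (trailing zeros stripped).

Answer: (0, 0)
(-8, 0)
(-6, 0)
(3.899, -9.899)

Derivation:
Executing turtle program step by step:
Start: pos=(0,0), heading=0, pen down
LT 180: heading 0 -> 180
FD 8: (0,0) -> (-8,0) [heading=180, draw]
LT 180: heading 180 -> 0
FD 2: (-8,0) -> (-6,0) [heading=0, draw]
RT 45: heading 0 -> 315
FD 14: (-6,0) -> (3.899,-9.899) [heading=315, draw]
Final: pos=(3.899,-9.899), heading=315, 3 segment(s) drawn
Waypoints (4 total):
(0, 0)
(-8, 0)
(-6, 0)
(3.899, -9.899)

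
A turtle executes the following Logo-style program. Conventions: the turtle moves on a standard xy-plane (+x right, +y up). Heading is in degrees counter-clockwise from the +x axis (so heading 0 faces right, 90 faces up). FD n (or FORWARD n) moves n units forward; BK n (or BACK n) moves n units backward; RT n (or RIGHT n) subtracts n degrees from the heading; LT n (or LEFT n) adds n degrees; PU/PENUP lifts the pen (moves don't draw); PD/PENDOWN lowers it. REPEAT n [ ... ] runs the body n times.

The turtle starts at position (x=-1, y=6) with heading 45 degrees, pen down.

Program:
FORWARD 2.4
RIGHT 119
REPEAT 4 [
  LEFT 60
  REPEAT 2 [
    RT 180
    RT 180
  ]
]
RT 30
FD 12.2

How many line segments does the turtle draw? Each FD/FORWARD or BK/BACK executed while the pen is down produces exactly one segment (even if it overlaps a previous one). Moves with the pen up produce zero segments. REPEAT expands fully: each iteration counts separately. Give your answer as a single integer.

Answer: 2

Derivation:
Executing turtle program step by step:
Start: pos=(-1,6), heading=45, pen down
FD 2.4: (-1,6) -> (0.697,7.697) [heading=45, draw]
RT 119: heading 45 -> 286
REPEAT 4 [
  -- iteration 1/4 --
  LT 60: heading 286 -> 346
  REPEAT 2 [
    -- iteration 1/2 --
    RT 180: heading 346 -> 166
    RT 180: heading 166 -> 346
    -- iteration 2/2 --
    RT 180: heading 346 -> 166
    RT 180: heading 166 -> 346
  ]
  -- iteration 2/4 --
  LT 60: heading 346 -> 46
  REPEAT 2 [
    -- iteration 1/2 --
    RT 180: heading 46 -> 226
    RT 180: heading 226 -> 46
    -- iteration 2/2 --
    RT 180: heading 46 -> 226
    RT 180: heading 226 -> 46
  ]
  -- iteration 3/4 --
  LT 60: heading 46 -> 106
  REPEAT 2 [
    -- iteration 1/2 --
    RT 180: heading 106 -> 286
    RT 180: heading 286 -> 106
    -- iteration 2/2 --
    RT 180: heading 106 -> 286
    RT 180: heading 286 -> 106
  ]
  -- iteration 4/4 --
  LT 60: heading 106 -> 166
  REPEAT 2 [
    -- iteration 1/2 --
    RT 180: heading 166 -> 346
    RT 180: heading 346 -> 166
    -- iteration 2/2 --
    RT 180: heading 166 -> 346
    RT 180: heading 346 -> 166
  ]
]
RT 30: heading 166 -> 136
FD 12.2: (0.697,7.697) -> (-8.079,16.172) [heading=136, draw]
Final: pos=(-8.079,16.172), heading=136, 2 segment(s) drawn
Segments drawn: 2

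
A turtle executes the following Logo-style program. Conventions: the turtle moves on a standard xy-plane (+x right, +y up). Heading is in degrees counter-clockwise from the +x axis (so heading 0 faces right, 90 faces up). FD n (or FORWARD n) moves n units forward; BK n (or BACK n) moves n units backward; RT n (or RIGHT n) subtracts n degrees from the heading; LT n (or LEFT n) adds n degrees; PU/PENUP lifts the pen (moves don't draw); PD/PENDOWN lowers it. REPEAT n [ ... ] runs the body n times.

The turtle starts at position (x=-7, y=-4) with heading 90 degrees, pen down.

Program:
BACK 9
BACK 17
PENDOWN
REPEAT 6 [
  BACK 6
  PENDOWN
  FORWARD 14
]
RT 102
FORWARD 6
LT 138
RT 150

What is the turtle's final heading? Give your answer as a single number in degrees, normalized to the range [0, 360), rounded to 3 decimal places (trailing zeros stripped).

Answer: 336

Derivation:
Executing turtle program step by step:
Start: pos=(-7,-4), heading=90, pen down
BK 9: (-7,-4) -> (-7,-13) [heading=90, draw]
BK 17: (-7,-13) -> (-7,-30) [heading=90, draw]
PD: pen down
REPEAT 6 [
  -- iteration 1/6 --
  BK 6: (-7,-30) -> (-7,-36) [heading=90, draw]
  PD: pen down
  FD 14: (-7,-36) -> (-7,-22) [heading=90, draw]
  -- iteration 2/6 --
  BK 6: (-7,-22) -> (-7,-28) [heading=90, draw]
  PD: pen down
  FD 14: (-7,-28) -> (-7,-14) [heading=90, draw]
  -- iteration 3/6 --
  BK 6: (-7,-14) -> (-7,-20) [heading=90, draw]
  PD: pen down
  FD 14: (-7,-20) -> (-7,-6) [heading=90, draw]
  -- iteration 4/6 --
  BK 6: (-7,-6) -> (-7,-12) [heading=90, draw]
  PD: pen down
  FD 14: (-7,-12) -> (-7,2) [heading=90, draw]
  -- iteration 5/6 --
  BK 6: (-7,2) -> (-7,-4) [heading=90, draw]
  PD: pen down
  FD 14: (-7,-4) -> (-7,10) [heading=90, draw]
  -- iteration 6/6 --
  BK 6: (-7,10) -> (-7,4) [heading=90, draw]
  PD: pen down
  FD 14: (-7,4) -> (-7,18) [heading=90, draw]
]
RT 102: heading 90 -> 348
FD 6: (-7,18) -> (-1.131,16.753) [heading=348, draw]
LT 138: heading 348 -> 126
RT 150: heading 126 -> 336
Final: pos=(-1.131,16.753), heading=336, 15 segment(s) drawn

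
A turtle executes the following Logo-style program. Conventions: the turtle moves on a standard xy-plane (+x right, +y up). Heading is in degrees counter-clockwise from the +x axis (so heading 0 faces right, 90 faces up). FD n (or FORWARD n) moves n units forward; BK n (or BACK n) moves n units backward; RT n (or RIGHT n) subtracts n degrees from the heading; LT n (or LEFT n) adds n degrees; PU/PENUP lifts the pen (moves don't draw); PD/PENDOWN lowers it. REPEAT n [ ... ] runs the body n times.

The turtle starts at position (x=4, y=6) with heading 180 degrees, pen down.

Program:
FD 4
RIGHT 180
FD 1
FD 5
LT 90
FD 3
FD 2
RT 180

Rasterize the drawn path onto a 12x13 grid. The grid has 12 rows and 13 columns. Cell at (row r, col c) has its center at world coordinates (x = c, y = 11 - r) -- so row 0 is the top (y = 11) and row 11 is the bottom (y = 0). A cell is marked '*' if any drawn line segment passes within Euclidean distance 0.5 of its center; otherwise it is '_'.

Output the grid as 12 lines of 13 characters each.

Segment 0: (4,6) -> (0,6)
Segment 1: (0,6) -> (1,6)
Segment 2: (1,6) -> (6,6)
Segment 3: (6,6) -> (6,9)
Segment 4: (6,9) -> (6,11)

Answer: ______*______
______*______
______*______
______*______
______*______
*******______
_____________
_____________
_____________
_____________
_____________
_____________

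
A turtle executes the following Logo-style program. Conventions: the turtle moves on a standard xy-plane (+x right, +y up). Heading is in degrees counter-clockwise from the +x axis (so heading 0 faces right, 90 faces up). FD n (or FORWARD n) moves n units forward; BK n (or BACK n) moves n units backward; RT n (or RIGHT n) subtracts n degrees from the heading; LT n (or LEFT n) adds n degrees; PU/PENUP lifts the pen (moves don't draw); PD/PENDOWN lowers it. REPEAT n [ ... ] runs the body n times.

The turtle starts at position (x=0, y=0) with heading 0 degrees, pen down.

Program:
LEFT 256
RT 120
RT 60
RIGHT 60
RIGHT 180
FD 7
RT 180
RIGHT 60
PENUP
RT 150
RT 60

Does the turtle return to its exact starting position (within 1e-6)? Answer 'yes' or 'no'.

Executing turtle program step by step:
Start: pos=(0,0), heading=0, pen down
LT 256: heading 0 -> 256
RT 120: heading 256 -> 136
RT 60: heading 136 -> 76
RT 60: heading 76 -> 16
RT 180: heading 16 -> 196
FD 7: (0,0) -> (-6.729,-1.929) [heading=196, draw]
RT 180: heading 196 -> 16
RT 60: heading 16 -> 316
PU: pen up
RT 150: heading 316 -> 166
RT 60: heading 166 -> 106
Final: pos=(-6.729,-1.929), heading=106, 1 segment(s) drawn

Start position: (0, 0)
Final position: (-6.729, -1.929)
Distance = 7; >= 1e-6 -> NOT closed

Answer: no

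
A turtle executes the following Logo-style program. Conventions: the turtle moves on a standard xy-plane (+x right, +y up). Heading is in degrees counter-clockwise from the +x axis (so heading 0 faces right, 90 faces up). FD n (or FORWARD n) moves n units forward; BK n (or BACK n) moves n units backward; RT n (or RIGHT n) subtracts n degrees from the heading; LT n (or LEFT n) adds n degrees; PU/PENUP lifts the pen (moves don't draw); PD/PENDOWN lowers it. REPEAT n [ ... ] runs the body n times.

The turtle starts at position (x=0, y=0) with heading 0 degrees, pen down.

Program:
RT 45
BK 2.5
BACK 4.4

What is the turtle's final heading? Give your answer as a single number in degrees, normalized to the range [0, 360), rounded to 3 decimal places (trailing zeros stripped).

Answer: 315

Derivation:
Executing turtle program step by step:
Start: pos=(0,0), heading=0, pen down
RT 45: heading 0 -> 315
BK 2.5: (0,0) -> (-1.768,1.768) [heading=315, draw]
BK 4.4: (-1.768,1.768) -> (-4.879,4.879) [heading=315, draw]
Final: pos=(-4.879,4.879), heading=315, 2 segment(s) drawn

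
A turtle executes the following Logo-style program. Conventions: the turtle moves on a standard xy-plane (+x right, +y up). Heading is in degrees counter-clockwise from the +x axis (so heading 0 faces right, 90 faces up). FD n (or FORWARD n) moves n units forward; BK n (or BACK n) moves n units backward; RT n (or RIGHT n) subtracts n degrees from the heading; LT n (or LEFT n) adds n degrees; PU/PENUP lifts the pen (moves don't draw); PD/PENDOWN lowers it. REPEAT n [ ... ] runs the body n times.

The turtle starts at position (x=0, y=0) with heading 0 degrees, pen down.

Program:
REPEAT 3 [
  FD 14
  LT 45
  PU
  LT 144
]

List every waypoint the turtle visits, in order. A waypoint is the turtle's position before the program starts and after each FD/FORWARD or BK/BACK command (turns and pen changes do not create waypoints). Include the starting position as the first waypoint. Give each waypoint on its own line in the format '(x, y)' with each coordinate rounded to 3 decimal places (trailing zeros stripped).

Answer: (0, 0)
(14, 0)
(0.172, -2.19)
(13.487, 2.136)

Derivation:
Executing turtle program step by step:
Start: pos=(0,0), heading=0, pen down
REPEAT 3 [
  -- iteration 1/3 --
  FD 14: (0,0) -> (14,0) [heading=0, draw]
  LT 45: heading 0 -> 45
  PU: pen up
  LT 144: heading 45 -> 189
  -- iteration 2/3 --
  FD 14: (14,0) -> (0.172,-2.19) [heading=189, move]
  LT 45: heading 189 -> 234
  PU: pen up
  LT 144: heading 234 -> 18
  -- iteration 3/3 --
  FD 14: (0.172,-2.19) -> (13.487,2.136) [heading=18, move]
  LT 45: heading 18 -> 63
  PU: pen up
  LT 144: heading 63 -> 207
]
Final: pos=(13.487,2.136), heading=207, 1 segment(s) drawn
Waypoints (4 total):
(0, 0)
(14, 0)
(0.172, -2.19)
(13.487, 2.136)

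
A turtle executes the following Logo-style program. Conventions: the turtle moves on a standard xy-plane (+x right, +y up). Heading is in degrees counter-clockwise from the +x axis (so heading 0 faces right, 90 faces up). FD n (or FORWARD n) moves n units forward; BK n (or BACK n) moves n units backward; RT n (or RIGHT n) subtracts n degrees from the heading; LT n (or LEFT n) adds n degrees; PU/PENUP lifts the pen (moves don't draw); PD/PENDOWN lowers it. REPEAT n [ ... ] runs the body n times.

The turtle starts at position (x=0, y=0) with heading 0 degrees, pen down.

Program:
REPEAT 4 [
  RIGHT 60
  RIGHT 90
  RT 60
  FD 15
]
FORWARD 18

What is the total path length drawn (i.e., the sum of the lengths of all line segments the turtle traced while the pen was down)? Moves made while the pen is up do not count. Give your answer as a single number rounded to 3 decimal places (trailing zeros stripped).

Answer: 78

Derivation:
Executing turtle program step by step:
Start: pos=(0,0), heading=0, pen down
REPEAT 4 [
  -- iteration 1/4 --
  RT 60: heading 0 -> 300
  RT 90: heading 300 -> 210
  RT 60: heading 210 -> 150
  FD 15: (0,0) -> (-12.99,7.5) [heading=150, draw]
  -- iteration 2/4 --
  RT 60: heading 150 -> 90
  RT 90: heading 90 -> 0
  RT 60: heading 0 -> 300
  FD 15: (-12.99,7.5) -> (-5.49,-5.49) [heading=300, draw]
  -- iteration 3/4 --
  RT 60: heading 300 -> 240
  RT 90: heading 240 -> 150
  RT 60: heading 150 -> 90
  FD 15: (-5.49,-5.49) -> (-5.49,9.51) [heading=90, draw]
  -- iteration 4/4 --
  RT 60: heading 90 -> 30
  RT 90: heading 30 -> 300
  RT 60: heading 300 -> 240
  FD 15: (-5.49,9.51) -> (-12.99,-3.481) [heading=240, draw]
]
FD 18: (-12.99,-3.481) -> (-21.99,-19.069) [heading=240, draw]
Final: pos=(-21.99,-19.069), heading=240, 5 segment(s) drawn

Segment lengths:
  seg 1: (0,0) -> (-12.99,7.5), length = 15
  seg 2: (-12.99,7.5) -> (-5.49,-5.49), length = 15
  seg 3: (-5.49,-5.49) -> (-5.49,9.51), length = 15
  seg 4: (-5.49,9.51) -> (-12.99,-3.481), length = 15
  seg 5: (-12.99,-3.481) -> (-21.99,-19.069), length = 18
Total = 78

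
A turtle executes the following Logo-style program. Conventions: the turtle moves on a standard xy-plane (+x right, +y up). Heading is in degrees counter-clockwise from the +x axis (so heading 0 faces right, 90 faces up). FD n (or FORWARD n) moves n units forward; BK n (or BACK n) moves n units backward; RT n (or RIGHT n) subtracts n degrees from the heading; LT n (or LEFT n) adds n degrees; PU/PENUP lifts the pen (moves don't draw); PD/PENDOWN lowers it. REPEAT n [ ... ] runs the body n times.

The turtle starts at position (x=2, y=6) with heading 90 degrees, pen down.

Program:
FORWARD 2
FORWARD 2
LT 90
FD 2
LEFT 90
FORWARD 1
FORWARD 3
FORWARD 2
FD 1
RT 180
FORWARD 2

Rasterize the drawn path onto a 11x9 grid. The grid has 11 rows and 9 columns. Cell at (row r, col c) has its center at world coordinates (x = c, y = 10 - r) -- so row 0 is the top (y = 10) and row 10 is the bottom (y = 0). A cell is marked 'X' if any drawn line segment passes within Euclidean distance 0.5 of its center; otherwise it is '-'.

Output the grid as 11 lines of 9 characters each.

Answer: XXX------
X-X------
X-X------
X-X------
X-X------
X--------
X--------
X--------
---------
---------
---------

Derivation:
Segment 0: (2,6) -> (2,8)
Segment 1: (2,8) -> (2,10)
Segment 2: (2,10) -> (0,10)
Segment 3: (0,10) -> (-0,9)
Segment 4: (-0,9) -> (-0,6)
Segment 5: (-0,6) -> (-0,4)
Segment 6: (-0,4) -> (-0,3)
Segment 7: (-0,3) -> (-0,5)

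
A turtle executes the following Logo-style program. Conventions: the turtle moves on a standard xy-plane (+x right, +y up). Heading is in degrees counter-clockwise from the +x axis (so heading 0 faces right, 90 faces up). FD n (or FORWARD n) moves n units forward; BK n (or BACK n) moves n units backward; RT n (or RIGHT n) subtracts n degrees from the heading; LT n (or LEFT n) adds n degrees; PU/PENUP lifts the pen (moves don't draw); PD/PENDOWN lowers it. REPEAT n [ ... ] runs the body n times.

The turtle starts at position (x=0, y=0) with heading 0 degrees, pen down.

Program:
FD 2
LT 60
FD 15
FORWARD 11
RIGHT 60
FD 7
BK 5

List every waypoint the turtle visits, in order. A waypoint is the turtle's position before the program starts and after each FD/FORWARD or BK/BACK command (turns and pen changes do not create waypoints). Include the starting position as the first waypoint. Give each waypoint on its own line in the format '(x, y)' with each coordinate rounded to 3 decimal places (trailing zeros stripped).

Executing turtle program step by step:
Start: pos=(0,0), heading=0, pen down
FD 2: (0,0) -> (2,0) [heading=0, draw]
LT 60: heading 0 -> 60
FD 15: (2,0) -> (9.5,12.99) [heading=60, draw]
FD 11: (9.5,12.99) -> (15,22.517) [heading=60, draw]
RT 60: heading 60 -> 0
FD 7: (15,22.517) -> (22,22.517) [heading=0, draw]
BK 5: (22,22.517) -> (17,22.517) [heading=0, draw]
Final: pos=(17,22.517), heading=0, 5 segment(s) drawn
Waypoints (6 total):
(0, 0)
(2, 0)
(9.5, 12.99)
(15, 22.517)
(22, 22.517)
(17, 22.517)

Answer: (0, 0)
(2, 0)
(9.5, 12.99)
(15, 22.517)
(22, 22.517)
(17, 22.517)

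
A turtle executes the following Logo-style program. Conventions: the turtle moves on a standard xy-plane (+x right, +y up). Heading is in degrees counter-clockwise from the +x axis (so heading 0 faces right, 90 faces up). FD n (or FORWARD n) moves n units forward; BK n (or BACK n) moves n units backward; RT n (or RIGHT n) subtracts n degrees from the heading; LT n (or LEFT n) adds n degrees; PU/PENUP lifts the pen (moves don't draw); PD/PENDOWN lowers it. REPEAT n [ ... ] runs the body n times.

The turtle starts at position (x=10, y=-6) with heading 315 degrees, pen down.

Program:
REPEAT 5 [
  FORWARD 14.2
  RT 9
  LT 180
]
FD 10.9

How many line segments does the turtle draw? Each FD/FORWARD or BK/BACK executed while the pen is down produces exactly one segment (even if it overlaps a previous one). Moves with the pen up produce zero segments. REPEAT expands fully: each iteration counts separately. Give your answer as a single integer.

Executing turtle program step by step:
Start: pos=(10,-6), heading=315, pen down
REPEAT 5 [
  -- iteration 1/5 --
  FD 14.2: (10,-6) -> (20.041,-16.041) [heading=315, draw]
  RT 9: heading 315 -> 306
  LT 180: heading 306 -> 126
  -- iteration 2/5 --
  FD 14.2: (20.041,-16.041) -> (11.694,-4.553) [heading=126, draw]
  RT 9: heading 126 -> 117
  LT 180: heading 117 -> 297
  -- iteration 3/5 --
  FD 14.2: (11.694,-4.553) -> (18.141,-17.205) [heading=297, draw]
  RT 9: heading 297 -> 288
  LT 180: heading 288 -> 108
  -- iteration 4/5 --
  FD 14.2: (18.141,-17.205) -> (13.753,-3.7) [heading=108, draw]
  RT 9: heading 108 -> 99
  LT 180: heading 99 -> 279
  -- iteration 5/5 --
  FD 14.2: (13.753,-3.7) -> (15.974,-17.725) [heading=279, draw]
  RT 9: heading 279 -> 270
  LT 180: heading 270 -> 90
]
FD 10.9: (15.974,-17.725) -> (15.974,-6.825) [heading=90, draw]
Final: pos=(15.974,-6.825), heading=90, 6 segment(s) drawn
Segments drawn: 6

Answer: 6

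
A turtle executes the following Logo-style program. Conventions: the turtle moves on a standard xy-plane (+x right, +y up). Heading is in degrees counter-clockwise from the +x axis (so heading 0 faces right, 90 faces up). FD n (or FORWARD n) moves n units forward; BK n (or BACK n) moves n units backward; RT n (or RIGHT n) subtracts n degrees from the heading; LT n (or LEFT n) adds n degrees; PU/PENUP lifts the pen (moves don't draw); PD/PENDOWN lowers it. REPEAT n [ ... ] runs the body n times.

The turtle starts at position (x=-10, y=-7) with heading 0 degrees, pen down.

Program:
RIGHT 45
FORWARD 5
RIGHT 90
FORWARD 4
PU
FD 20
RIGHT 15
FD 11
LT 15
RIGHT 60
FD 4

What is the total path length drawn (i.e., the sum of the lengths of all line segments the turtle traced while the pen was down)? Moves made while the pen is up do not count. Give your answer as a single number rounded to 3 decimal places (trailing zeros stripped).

Executing turtle program step by step:
Start: pos=(-10,-7), heading=0, pen down
RT 45: heading 0 -> 315
FD 5: (-10,-7) -> (-6.464,-10.536) [heading=315, draw]
RT 90: heading 315 -> 225
FD 4: (-6.464,-10.536) -> (-9.293,-13.364) [heading=225, draw]
PU: pen up
FD 20: (-9.293,-13.364) -> (-23.435,-27.506) [heading=225, move]
RT 15: heading 225 -> 210
FD 11: (-23.435,-27.506) -> (-32.961,-33.006) [heading=210, move]
LT 15: heading 210 -> 225
RT 60: heading 225 -> 165
FD 4: (-32.961,-33.006) -> (-36.825,-31.971) [heading=165, move]
Final: pos=(-36.825,-31.971), heading=165, 2 segment(s) drawn

Segment lengths:
  seg 1: (-10,-7) -> (-6.464,-10.536), length = 5
  seg 2: (-6.464,-10.536) -> (-9.293,-13.364), length = 4
Total = 9

Answer: 9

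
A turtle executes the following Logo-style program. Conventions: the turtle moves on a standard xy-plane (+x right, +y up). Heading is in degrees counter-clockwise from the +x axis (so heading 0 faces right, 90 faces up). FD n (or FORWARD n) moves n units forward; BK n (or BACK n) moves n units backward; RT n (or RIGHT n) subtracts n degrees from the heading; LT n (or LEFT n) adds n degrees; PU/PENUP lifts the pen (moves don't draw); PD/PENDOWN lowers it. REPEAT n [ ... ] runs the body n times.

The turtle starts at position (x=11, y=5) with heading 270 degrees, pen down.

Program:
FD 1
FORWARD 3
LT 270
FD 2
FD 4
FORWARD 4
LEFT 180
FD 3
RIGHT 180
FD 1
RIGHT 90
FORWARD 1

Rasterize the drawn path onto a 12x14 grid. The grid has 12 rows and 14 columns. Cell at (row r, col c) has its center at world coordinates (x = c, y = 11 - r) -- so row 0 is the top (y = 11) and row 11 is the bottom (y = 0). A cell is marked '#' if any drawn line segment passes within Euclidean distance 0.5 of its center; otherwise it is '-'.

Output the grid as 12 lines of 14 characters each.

Segment 0: (11,5) -> (11,4)
Segment 1: (11,4) -> (11,1)
Segment 2: (11,1) -> (9,1)
Segment 3: (9,1) -> (5,1)
Segment 4: (5,1) -> (1,1)
Segment 5: (1,1) -> (4,1)
Segment 6: (4,1) -> (3,1)
Segment 7: (3,1) -> (3,2)

Answer: --------------
--------------
--------------
--------------
--------------
--------------
-----------#--
-----------#--
-----------#--
---#-------#--
-###########--
--------------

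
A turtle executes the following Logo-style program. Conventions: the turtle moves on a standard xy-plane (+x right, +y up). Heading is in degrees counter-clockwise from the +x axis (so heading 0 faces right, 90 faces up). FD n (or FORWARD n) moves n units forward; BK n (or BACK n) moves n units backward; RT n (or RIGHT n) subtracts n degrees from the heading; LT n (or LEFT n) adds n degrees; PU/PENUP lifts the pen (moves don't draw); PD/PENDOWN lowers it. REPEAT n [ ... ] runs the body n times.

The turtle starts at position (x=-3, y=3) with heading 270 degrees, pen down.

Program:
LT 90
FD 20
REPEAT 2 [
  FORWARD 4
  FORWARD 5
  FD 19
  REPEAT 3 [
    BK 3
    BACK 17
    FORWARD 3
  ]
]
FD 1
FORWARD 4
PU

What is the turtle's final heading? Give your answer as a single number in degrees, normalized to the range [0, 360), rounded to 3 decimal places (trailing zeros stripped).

Answer: 0

Derivation:
Executing turtle program step by step:
Start: pos=(-3,3), heading=270, pen down
LT 90: heading 270 -> 0
FD 20: (-3,3) -> (17,3) [heading=0, draw]
REPEAT 2 [
  -- iteration 1/2 --
  FD 4: (17,3) -> (21,3) [heading=0, draw]
  FD 5: (21,3) -> (26,3) [heading=0, draw]
  FD 19: (26,3) -> (45,3) [heading=0, draw]
  REPEAT 3 [
    -- iteration 1/3 --
    BK 3: (45,3) -> (42,3) [heading=0, draw]
    BK 17: (42,3) -> (25,3) [heading=0, draw]
    FD 3: (25,3) -> (28,3) [heading=0, draw]
    -- iteration 2/3 --
    BK 3: (28,3) -> (25,3) [heading=0, draw]
    BK 17: (25,3) -> (8,3) [heading=0, draw]
    FD 3: (8,3) -> (11,3) [heading=0, draw]
    -- iteration 3/3 --
    BK 3: (11,3) -> (8,3) [heading=0, draw]
    BK 17: (8,3) -> (-9,3) [heading=0, draw]
    FD 3: (-9,3) -> (-6,3) [heading=0, draw]
  ]
  -- iteration 2/2 --
  FD 4: (-6,3) -> (-2,3) [heading=0, draw]
  FD 5: (-2,3) -> (3,3) [heading=0, draw]
  FD 19: (3,3) -> (22,3) [heading=0, draw]
  REPEAT 3 [
    -- iteration 1/3 --
    BK 3: (22,3) -> (19,3) [heading=0, draw]
    BK 17: (19,3) -> (2,3) [heading=0, draw]
    FD 3: (2,3) -> (5,3) [heading=0, draw]
    -- iteration 2/3 --
    BK 3: (5,3) -> (2,3) [heading=0, draw]
    BK 17: (2,3) -> (-15,3) [heading=0, draw]
    FD 3: (-15,3) -> (-12,3) [heading=0, draw]
    -- iteration 3/3 --
    BK 3: (-12,3) -> (-15,3) [heading=0, draw]
    BK 17: (-15,3) -> (-32,3) [heading=0, draw]
    FD 3: (-32,3) -> (-29,3) [heading=0, draw]
  ]
]
FD 1: (-29,3) -> (-28,3) [heading=0, draw]
FD 4: (-28,3) -> (-24,3) [heading=0, draw]
PU: pen up
Final: pos=(-24,3), heading=0, 27 segment(s) drawn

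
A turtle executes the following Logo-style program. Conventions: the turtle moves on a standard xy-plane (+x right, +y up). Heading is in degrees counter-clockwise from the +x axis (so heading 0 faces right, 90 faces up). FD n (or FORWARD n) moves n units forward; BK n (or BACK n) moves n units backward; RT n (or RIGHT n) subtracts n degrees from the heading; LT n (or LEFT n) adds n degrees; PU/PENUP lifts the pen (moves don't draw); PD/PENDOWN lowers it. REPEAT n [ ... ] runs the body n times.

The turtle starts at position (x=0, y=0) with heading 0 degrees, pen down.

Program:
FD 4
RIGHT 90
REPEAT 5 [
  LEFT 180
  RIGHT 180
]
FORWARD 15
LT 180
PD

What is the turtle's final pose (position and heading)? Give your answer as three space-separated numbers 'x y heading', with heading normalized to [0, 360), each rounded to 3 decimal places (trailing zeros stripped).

Executing turtle program step by step:
Start: pos=(0,0), heading=0, pen down
FD 4: (0,0) -> (4,0) [heading=0, draw]
RT 90: heading 0 -> 270
REPEAT 5 [
  -- iteration 1/5 --
  LT 180: heading 270 -> 90
  RT 180: heading 90 -> 270
  -- iteration 2/5 --
  LT 180: heading 270 -> 90
  RT 180: heading 90 -> 270
  -- iteration 3/5 --
  LT 180: heading 270 -> 90
  RT 180: heading 90 -> 270
  -- iteration 4/5 --
  LT 180: heading 270 -> 90
  RT 180: heading 90 -> 270
  -- iteration 5/5 --
  LT 180: heading 270 -> 90
  RT 180: heading 90 -> 270
]
FD 15: (4,0) -> (4,-15) [heading=270, draw]
LT 180: heading 270 -> 90
PD: pen down
Final: pos=(4,-15), heading=90, 2 segment(s) drawn

Answer: 4 -15 90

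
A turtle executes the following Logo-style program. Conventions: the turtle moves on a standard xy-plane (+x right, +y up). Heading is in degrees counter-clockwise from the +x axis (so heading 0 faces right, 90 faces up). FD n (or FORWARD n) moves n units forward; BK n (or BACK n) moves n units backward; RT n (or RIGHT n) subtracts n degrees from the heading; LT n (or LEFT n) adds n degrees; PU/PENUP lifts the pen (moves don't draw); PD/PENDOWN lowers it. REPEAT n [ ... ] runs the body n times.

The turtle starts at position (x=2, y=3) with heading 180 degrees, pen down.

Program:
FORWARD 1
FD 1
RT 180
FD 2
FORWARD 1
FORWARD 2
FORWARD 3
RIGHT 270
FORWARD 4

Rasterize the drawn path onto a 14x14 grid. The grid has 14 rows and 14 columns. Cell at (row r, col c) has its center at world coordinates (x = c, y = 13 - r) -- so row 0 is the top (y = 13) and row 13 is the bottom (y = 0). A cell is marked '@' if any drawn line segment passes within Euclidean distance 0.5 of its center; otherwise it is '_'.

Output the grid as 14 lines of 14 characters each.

Segment 0: (2,3) -> (1,3)
Segment 1: (1,3) -> (0,3)
Segment 2: (0,3) -> (2,3)
Segment 3: (2,3) -> (3,3)
Segment 4: (3,3) -> (5,3)
Segment 5: (5,3) -> (8,3)
Segment 6: (8,3) -> (8,7)

Answer: ______________
______________
______________
______________
______________
______________
________@_____
________@_____
________@_____
________@_____
@@@@@@@@@_____
______________
______________
______________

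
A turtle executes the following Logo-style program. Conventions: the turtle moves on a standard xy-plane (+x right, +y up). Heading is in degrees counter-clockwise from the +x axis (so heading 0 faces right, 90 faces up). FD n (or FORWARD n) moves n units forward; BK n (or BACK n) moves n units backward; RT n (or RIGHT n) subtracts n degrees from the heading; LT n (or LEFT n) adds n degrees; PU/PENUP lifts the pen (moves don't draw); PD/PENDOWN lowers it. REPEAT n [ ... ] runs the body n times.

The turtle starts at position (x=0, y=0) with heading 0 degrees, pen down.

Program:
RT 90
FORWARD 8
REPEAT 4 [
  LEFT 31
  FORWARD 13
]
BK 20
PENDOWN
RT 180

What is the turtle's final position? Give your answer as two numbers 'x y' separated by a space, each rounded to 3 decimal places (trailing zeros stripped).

Answer: 25.353 -28.48

Derivation:
Executing turtle program step by step:
Start: pos=(0,0), heading=0, pen down
RT 90: heading 0 -> 270
FD 8: (0,0) -> (0,-8) [heading=270, draw]
REPEAT 4 [
  -- iteration 1/4 --
  LT 31: heading 270 -> 301
  FD 13: (0,-8) -> (6.695,-19.143) [heading=301, draw]
  -- iteration 2/4 --
  LT 31: heading 301 -> 332
  FD 13: (6.695,-19.143) -> (18.174,-25.246) [heading=332, draw]
  -- iteration 3/4 --
  LT 31: heading 332 -> 3
  FD 13: (18.174,-25.246) -> (31.156,-24.566) [heading=3, draw]
  -- iteration 4/4 --
  LT 31: heading 3 -> 34
  FD 13: (31.156,-24.566) -> (41.933,-17.296) [heading=34, draw]
]
BK 20: (41.933,-17.296) -> (25.353,-28.48) [heading=34, draw]
PD: pen down
RT 180: heading 34 -> 214
Final: pos=(25.353,-28.48), heading=214, 6 segment(s) drawn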